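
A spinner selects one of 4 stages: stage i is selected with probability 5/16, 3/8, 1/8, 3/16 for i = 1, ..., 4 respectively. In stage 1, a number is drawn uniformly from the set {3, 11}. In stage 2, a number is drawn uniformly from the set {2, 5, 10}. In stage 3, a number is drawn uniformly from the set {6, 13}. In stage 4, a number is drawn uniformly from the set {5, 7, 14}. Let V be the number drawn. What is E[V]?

57/8

E[V | stage 1] = (3+11)/2 = 7.
E[V | stage 2] = (2+5+10)/3 = 17/3.
E[V | stage 3] = (6+13)/2 = 19/2.
E[V | stage 4] = (5+7+14)/3 = 26/3.
By the law of total expectation,
E[V] = (5/16)·(7) + (3/8)·(17/3) + (1/8)·(19/2) + (3/16)·(26/3) = 57/8.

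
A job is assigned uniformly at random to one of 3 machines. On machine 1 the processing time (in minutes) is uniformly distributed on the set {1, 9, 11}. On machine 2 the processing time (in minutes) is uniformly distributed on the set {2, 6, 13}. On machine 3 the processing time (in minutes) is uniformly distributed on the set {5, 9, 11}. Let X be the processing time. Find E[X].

67/9

E[X | machine 1] = (1+9+11)/3 = 7.
E[X | machine 2] = (2+6+13)/3 = 7.
E[X | machine 3] = (5+9+11)/3 = 25/3.
By the law of total expectation,
E[X] = (1/3)·(7) + (1/3)·(7) + (1/3)·(25/3) = 67/9.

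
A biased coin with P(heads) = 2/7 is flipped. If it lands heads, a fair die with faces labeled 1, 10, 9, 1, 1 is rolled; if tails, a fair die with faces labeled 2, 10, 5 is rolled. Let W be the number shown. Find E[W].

557/105

E[W | heads] = (1+10+9+1+1)/5 = 22/5.
E[W | tails] = (2+10+5)/3 = 17/3.
E[W] = (2/7)·(22/5) + (5/7)·(17/3) = 557/105.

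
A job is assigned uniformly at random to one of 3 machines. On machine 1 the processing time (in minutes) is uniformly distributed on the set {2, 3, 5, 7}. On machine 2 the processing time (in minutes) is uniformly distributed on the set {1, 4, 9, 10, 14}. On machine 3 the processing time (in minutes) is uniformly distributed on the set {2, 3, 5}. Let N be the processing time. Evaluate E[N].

911/180

E[N | machine 1] = (2+3+5+7)/4 = 17/4.
E[N | machine 2] = (1+4+9+10+14)/5 = 38/5.
E[N | machine 3] = (2+3+5)/3 = 10/3.
E[N] = (1/3)·(17/4) + (1/3)·(38/5) + (1/3)·(10/3) = 911/180.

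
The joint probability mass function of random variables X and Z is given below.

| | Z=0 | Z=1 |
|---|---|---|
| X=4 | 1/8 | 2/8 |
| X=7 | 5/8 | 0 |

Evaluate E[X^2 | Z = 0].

P(Z = 0) = 3/4.
Summing X^2·P(X=x,Z=y) over the conditioning event gives 261/8.
E[X^2 | Z = 0] = (261/8) / (3/4) = 87/2.

87/2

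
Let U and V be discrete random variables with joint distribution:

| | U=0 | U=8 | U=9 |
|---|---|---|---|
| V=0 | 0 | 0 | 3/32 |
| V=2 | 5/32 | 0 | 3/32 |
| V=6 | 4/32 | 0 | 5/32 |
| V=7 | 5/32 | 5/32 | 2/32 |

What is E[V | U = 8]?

7

P(U = 8) = 5/32.
Σ V·P over the event = 7·(5/32) = 35/32.
E[V | U = 8] = (35/32) / (5/32) = 7.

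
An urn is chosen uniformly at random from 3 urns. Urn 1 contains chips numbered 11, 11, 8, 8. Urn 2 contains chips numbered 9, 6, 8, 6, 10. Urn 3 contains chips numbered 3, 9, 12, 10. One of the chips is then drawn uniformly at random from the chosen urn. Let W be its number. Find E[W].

E[W | urn 1] = (11+11+8+8)/4 = 19/2.
E[W | urn 2] = (9+6+8+6+10)/5 = 39/5.
E[W | urn 3] = (3+9+12+10)/4 = 17/2.
By the law of total expectation,
E[W] = (1/3)·(19/2) + (1/3)·(39/5) + (1/3)·(17/2) = 43/5.

43/5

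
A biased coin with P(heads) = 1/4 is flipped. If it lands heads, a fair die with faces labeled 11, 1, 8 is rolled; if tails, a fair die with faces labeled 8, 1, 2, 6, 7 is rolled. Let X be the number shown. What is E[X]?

E[X | heads] = (11+1+8)/3 = 20/3.
E[X | tails] = (8+1+2+6+7)/5 = 24/5.
By the law of total expectation,
E[X] = (1/4)·(20/3) + (3/4)·(24/5) = 79/15.

79/15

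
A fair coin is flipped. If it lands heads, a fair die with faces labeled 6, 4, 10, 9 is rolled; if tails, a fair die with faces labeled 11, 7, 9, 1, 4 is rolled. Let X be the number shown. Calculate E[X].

273/40

E[X | heads] = (6+4+10+9)/4 = 29/4.
E[X | tails] = (11+7+9+1+4)/5 = 32/5.
E[X] = (1/2)·(29/4) + (1/2)·(32/5) = 273/40.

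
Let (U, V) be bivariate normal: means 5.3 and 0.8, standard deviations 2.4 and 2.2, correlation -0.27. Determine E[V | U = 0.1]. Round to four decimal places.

The regression of V on U has slope ρ·σ_V/σ_U and passes through (μ_U, μ_V).
E[V | U=0.1] = 0.8 + (-0.27)·(2.2/2.4)·(0.1 − (5.3)) = 0.8 + (-0.2475)·(-5.2) = 2.0870.

2.0870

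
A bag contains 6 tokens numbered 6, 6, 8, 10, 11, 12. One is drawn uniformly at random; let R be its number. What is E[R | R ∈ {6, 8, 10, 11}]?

41/5

P(R ∈ {6, 8, 10, 11}) = 5/6.
Σ over the event: 6·1/3 + 8·1/6 + 10·1/6 + 11·1/6 = 41/6.
E[R | R ∈ {6, 8, 10, 11}] = (41/6) / (5/6) = 41/5.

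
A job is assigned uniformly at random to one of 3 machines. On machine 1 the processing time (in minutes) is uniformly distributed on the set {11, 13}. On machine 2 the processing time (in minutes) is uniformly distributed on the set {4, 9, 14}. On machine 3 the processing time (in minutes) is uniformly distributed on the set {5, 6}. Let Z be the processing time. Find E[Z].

53/6

E[Z | machine 1] = (11+13)/2 = 12.
E[Z | machine 2] = (4+9+14)/3 = 9.
E[Z | machine 3] = (5+6)/2 = 11/2.
E[Z] = (1/3)·(12) + (1/3)·(9) + (1/3)·(11/2) = 53/6.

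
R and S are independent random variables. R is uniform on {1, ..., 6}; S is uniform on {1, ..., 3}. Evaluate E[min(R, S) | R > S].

11/6

P(R > S) = 2/3.
Summing min(R,S)·P(x,y) over outcomes with R > S gives 11/9.
E[min(R, S) | R > S] = (11/9) / (2/3) = 11/6.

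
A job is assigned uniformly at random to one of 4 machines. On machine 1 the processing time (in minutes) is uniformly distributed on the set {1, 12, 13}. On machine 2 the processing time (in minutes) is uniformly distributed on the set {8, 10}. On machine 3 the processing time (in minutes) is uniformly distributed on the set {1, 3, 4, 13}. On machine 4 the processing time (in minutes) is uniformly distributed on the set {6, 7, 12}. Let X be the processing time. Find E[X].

E[X | machine 1] = (1+12+13)/3 = 26/3.
E[X | machine 2] = (8+10)/2 = 9.
E[X | machine 3] = (1+3+4+13)/4 = 21/4.
E[X | machine 4] = (6+7+12)/3 = 25/3.
E[X] = (1/4)·(26/3) + (1/4)·(9) + (1/4)·(21/4) + (1/4)·(25/3) = 125/16.

125/16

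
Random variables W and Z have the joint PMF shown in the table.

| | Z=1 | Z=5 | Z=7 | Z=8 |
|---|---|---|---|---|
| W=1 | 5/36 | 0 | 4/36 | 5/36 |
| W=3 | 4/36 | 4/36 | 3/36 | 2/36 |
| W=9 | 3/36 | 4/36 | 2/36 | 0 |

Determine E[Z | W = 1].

P(W = 1) = 7/18.
Summing Z·P(W=x,Z=y) over the conditioning event gives 73/36.
E[Z | W = 1] = (73/36) / (7/18) = 73/14.

73/14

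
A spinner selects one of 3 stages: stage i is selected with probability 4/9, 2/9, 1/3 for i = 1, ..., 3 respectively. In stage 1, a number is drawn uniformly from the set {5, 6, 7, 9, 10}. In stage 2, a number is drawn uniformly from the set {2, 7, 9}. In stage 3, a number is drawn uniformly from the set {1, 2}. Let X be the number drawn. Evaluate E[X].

461/90

E[X | stage 1] = (5+6+7+9+10)/5 = 37/5.
E[X | stage 2] = (2+7+9)/3 = 6.
E[X | stage 3] = (1+2)/2 = 3/2.
E[X] = (4/9)·(37/5) + (2/9)·(6) + (1/3)·(3/2) = 461/90.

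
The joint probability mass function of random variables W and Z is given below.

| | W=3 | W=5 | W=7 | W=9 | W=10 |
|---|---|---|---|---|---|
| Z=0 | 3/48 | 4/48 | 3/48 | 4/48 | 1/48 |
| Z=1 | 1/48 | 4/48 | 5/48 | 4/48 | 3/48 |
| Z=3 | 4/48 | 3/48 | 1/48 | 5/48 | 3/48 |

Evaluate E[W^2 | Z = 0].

698/15

P(Z = 0) = 5/16.
Σ W^2·P over the event = 9·(3/48) + 25·(4/48) + 49·(3/48) + 81·(4/48) + 100·(1/48) = 349/24.
E[W^2 | Z = 0] = (349/24) / (5/16) = 698/15.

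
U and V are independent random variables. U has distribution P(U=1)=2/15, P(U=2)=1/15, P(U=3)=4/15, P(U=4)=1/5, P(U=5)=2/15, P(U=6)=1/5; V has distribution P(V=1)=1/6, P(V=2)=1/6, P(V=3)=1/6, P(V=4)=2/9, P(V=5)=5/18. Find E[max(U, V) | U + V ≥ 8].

613/116

P(U + V ≥ 8) = 58/135.
Summing max(U,V)·P(x,y) over outcomes with U + V ≥ 8 gives 613/270.
E[max(U, V) | U + V ≥ 8] = (613/270) / (58/135) = 613/116.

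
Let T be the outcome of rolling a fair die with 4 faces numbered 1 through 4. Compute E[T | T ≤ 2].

3/2

Given T ≤ 2, T is equally likely to be any of {1, 2}.
E[T | T ≤ 2] = (1 + 2) / 2 = 3/2.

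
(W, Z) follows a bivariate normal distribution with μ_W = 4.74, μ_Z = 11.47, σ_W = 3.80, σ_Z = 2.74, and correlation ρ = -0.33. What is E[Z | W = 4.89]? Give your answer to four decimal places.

11.4343

E[Z | W=x] = μ_Z + ρ(σ_Z/σ_W)(x − μ_W) for jointly normal variables.
E[Z | W=4.89] = 11.47 + (-0.33)·(2.74/3.80)·(4.89 − (4.74)) = 11.47 + (-0.23795)·(0.15) = 11.4343.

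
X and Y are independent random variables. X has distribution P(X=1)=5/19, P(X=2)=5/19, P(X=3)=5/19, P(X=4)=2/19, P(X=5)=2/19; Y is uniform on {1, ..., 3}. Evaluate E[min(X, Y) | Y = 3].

P(Y = 3) = 1/3.
Summing min(X,Y)·P(x,y) over outcomes with Y = 3 gives 14/19.
E[min(X, Y) | Y = 3] = (14/19) / (1/3) = 42/19.

42/19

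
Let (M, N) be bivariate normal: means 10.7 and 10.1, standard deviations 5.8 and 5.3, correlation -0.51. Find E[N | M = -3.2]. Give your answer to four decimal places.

E[N | M=x] = μ_N + ρ(σ_N/σ_M)(x − μ_M) for jointly normal variables.
E[N | M=-3.2] = 10.1 + (-0.51)·(5.3/5.8)·(-3.2 − (10.7)) = 10.1 + (-0.466034)·(-13.9) = 16.5779.

16.5779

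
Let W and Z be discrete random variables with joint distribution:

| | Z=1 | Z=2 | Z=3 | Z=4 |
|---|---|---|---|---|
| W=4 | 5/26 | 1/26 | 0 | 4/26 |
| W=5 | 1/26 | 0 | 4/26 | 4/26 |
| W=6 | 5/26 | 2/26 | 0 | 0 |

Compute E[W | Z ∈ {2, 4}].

P(Z ∈ {2, 4}) = 11/26.
Σ W·P over the event = 4·(1/26) + 4·(4/26) + 5·(4/26) + 6·(2/26) = 2.
E[W | Z ∈ {2, 4}] = (2) / (11/26) = 52/11.

52/11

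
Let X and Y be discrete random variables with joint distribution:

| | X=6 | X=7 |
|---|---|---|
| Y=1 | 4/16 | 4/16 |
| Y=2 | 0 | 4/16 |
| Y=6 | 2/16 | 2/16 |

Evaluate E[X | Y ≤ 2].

P(Y ≤ 2) = 3/4.
Σ X·P over the event = 6·(4/16) + 7·(4/16) + 7·(4/16) = 5.
E[X | Y ≤ 2] = (5) / (3/4) = 20/3.

20/3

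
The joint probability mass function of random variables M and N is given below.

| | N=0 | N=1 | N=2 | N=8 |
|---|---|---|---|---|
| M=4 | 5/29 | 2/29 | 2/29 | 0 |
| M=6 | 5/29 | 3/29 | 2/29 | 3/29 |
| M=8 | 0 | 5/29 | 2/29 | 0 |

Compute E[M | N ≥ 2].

P(N ≥ 2) = 9/29.
Σ M·P over the event = 4·(2/29) + 6·(2/29) + 6·(3/29) + 8·(2/29) = 54/29.
E[M | N ≥ 2] = (54/29) / (9/29) = 6.

6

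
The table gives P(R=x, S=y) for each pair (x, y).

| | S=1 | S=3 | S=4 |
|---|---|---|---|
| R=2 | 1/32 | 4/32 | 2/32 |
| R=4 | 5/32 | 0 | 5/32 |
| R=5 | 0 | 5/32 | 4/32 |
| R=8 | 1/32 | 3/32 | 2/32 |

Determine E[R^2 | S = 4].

316/13

P(S = 4) = 13/32.
Σ R^2·P over the event = 4·(2/32) + 16·(5/32) + 25·(4/32) + 64·(2/32) = 79/8.
E[R^2 | S = 4] = (79/8) / (13/32) = 316/13.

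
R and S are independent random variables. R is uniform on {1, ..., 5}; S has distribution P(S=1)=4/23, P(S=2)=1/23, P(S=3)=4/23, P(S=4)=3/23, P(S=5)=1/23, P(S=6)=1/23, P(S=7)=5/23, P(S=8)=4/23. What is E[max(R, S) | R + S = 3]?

2

P(R + S = 3) = 1/23.
Summing max(R,S)·P(x,y) over outcomes with R + S = 3 gives 2/23.
E[max(R, S) | R + S = 3] = (2/23) / (1/23) = 2.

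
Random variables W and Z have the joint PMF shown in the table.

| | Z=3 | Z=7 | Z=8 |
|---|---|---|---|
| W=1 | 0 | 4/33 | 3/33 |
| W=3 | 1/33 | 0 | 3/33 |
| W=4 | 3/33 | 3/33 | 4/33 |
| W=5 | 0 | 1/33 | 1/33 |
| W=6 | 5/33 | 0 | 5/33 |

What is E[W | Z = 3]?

P(Z = 3) = 3/11.
Σ W·P over the event = 3·(1/33) + 4·(3/33) + 6·(5/33) = 15/11.
E[W | Z = 3] = (15/11) / (3/11) = 5.

5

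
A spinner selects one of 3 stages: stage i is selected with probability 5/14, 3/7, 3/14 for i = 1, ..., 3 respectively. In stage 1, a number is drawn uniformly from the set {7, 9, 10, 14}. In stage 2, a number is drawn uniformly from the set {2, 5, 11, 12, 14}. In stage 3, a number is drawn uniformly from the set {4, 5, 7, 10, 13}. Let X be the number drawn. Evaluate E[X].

E[X | stage 1] = (7+9+10+14)/4 = 10.
E[X | stage 2] = (2+5+11+12+14)/5 = 44/5.
E[X | stage 3] = (4+5+7+10+13)/5 = 39/5.
By the law of total expectation,
E[X] = (5/14)·(10) + (3/7)·(44/5) + (3/14)·(39/5) = 631/70.

631/70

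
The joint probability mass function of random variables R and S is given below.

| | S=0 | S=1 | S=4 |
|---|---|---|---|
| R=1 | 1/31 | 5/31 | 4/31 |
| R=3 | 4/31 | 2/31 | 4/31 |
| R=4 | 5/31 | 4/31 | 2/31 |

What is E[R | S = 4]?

12/5

P(S = 4) = 10/31.
Σ R·P over the event = 1·(4/31) + 3·(4/31) + 4·(2/31) = 24/31.
E[R | S = 4] = (24/31) / (10/31) = 12/5.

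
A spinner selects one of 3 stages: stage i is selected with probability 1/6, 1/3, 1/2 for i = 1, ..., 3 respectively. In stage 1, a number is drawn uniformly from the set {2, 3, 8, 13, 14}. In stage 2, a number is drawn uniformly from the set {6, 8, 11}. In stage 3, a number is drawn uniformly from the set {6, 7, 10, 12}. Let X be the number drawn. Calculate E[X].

E[X | stage 1] = (2+3+8+13+14)/5 = 8.
E[X | stage 2] = (6+8+11)/3 = 25/3.
E[X | stage 3] = (6+7+10+12)/4 = 35/4.
By the law of total expectation,
E[X] = (1/6)·(8) + (1/3)·(25/3) + (1/2)·(35/4) = 611/72.

611/72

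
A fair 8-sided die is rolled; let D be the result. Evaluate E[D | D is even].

5

Given D is even, D is equally likely to be any of {2, 4, 6, 8}.
E[D | D is even] = (2 + 4 + 6 + 8) / 4 = 5.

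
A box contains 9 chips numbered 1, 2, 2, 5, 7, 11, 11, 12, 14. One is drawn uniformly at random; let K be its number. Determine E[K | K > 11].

13

P(K > 11) = 2/9.
Σ over the event: 12·1/9 + 14·1/9 = 26/9.
E[K | K > 11] = (26/9) / (2/9) = 13.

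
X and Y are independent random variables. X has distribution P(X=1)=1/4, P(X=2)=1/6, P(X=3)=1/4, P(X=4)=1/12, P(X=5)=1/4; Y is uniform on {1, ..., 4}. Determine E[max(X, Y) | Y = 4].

P(Y = 4) = 1/4.
Summing max(X,Y)·P(x,y) over outcomes with Y = 4 gives 17/16.
E[max(X, Y) | Y = 4] = (17/16) / (1/4) = 17/4.

17/4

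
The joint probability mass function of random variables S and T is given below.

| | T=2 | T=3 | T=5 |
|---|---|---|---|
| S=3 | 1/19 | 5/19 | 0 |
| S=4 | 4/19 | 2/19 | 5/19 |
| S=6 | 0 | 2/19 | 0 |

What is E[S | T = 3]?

35/9

P(T = 3) = 9/19.
Σ S·P over the event = 3·(5/19) + 4·(2/19) + 6·(2/19) = 35/19.
E[S | T = 3] = (35/19) / (9/19) = 35/9.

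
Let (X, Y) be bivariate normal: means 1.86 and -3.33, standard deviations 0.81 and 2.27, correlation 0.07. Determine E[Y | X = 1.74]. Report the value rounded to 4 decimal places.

-3.3535

E[Y | X=x] = μ_Y + ρ(σ_Y/σ_X)(x − μ_X) for jointly normal variables.
E[Y | X=1.74] = -3.33 + (0.07)·(2.27/0.81)·(1.74 − (1.86)) = -3.33 + (0.19617)·(-0.12) = -3.3535.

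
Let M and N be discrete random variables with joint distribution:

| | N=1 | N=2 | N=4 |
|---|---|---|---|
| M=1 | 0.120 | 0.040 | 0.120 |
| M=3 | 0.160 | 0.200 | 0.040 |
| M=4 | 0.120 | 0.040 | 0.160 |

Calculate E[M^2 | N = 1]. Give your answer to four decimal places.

8.7000

P(N = 1) = 0.400.
Σ M^2·P over the event = 1·(0.120) + 9·(0.160) + 16·(0.120) = 3.480.
E[M^2 | N = 1] = (3.480) / (0.400) = 8.7000.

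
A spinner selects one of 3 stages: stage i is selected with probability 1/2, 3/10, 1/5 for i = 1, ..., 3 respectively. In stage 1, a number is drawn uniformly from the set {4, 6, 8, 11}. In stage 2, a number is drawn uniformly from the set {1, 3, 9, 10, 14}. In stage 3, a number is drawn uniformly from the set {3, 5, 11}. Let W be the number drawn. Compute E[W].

E[W | stage 1] = (4+6+8+11)/4 = 29/4.
E[W | stage 2] = (1+3+9+10+14)/5 = 37/5.
E[W | stage 3] = (3+5+11)/3 = 19/3.
By the law of total expectation,
E[W] = (1/2)·(29/4) + (3/10)·(37/5) + (1/5)·(19/3) = 4267/600.

4267/600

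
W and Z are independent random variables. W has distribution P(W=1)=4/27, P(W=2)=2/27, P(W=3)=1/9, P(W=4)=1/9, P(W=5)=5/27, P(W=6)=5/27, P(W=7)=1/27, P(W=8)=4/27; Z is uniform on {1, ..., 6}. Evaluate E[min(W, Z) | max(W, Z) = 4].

47/21

P(max(W, Z) = 4) = 7/54.
Summing min(W,Z)·P(x,y) over outcomes with max(W, Z) = 4 gives 47/162.
E[min(W, Z) | max(W, Z) = 4] = (47/162) / (7/54) = 47/21.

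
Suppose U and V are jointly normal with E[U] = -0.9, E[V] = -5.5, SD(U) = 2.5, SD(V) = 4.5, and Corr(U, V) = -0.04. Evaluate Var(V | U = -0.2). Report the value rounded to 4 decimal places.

The conditional variance in a bivariate normal is σ_V²(1 − ρ²), independent of x.
Var(V | U=-0.2) = (4.5)²·(1 − (-0.04)²) = 20.25·0.9984 = 20.2176.

20.2176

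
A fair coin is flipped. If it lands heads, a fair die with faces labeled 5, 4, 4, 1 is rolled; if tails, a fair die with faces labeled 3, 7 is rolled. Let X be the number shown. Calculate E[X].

E[X | heads] = (5+4+4+1)/4 = 7/2.
E[X | tails] = (3+7)/2 = 5.
E[X] = (1/2)·(7/2) + (1/2)·(5) = 17/4.

17/4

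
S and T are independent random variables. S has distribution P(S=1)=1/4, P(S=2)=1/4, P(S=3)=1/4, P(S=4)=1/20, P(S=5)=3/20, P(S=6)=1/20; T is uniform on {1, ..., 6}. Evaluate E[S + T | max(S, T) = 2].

10/3

P(max(S, T) = 2) = 1/8.
Summing (S+T)·P(x,y) over outcomes with max(S, T) = 2 gives 5/12.
E[S + T | max(S, T) = 2] = (5/12) / (1/8) = 10/3.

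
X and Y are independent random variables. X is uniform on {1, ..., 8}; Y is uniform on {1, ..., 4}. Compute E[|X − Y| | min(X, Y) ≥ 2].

P(min(X, Y) ≥ 2) = 21/32.
Summing |X−Y|·P(x,y) over outcomes with min(X, Y) ≥ 2 gives 25/16.
E[|X − Y| | min(X, Y) ≥ 2] = (25/16) / (21/32) = 50/21.

50/21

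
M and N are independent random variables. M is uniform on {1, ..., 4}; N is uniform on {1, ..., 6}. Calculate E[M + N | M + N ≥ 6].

P(M + N ≥ 6) = 7/12.
Summing (M+N)·P(x,y) over outcomes with M + N ≥ 6 gives 13/3.
E[M + N | M + N ≥ 6] = (13/3) / (7/12) = 52/7.

52/7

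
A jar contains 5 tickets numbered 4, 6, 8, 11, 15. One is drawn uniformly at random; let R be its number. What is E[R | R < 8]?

P(R < 8) = 2/5.
Σ over the event: 4·1/5 + 6·1/5 = 2.
E[R | R < 8] = (2) / (2/5) = 5.

5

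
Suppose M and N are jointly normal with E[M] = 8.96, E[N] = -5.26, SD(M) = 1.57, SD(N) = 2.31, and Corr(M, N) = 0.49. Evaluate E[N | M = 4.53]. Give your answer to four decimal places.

-8.4538

For a bivariate normal, E[N | M=x] = μ_N + ρ·(σ_N/σ_M)·(x − μ_M).
E[N | M=4.53] = -5.26 + (0.49)·(2.31/1.57)·(4.53 − (8.96)) = -5.26 + (0.720955)·(-4.43) = -8.4538.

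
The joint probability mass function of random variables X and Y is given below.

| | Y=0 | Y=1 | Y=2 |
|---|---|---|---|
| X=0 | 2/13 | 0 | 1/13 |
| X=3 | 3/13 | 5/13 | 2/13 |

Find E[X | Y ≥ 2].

P(Y ≥ 2) = 3/13.
Summing X·P(X=x,Y=y) over the conditioning event gives 6/13.
E[X | Y ≥ 2] = (6/13) / (3/13) = 2.

2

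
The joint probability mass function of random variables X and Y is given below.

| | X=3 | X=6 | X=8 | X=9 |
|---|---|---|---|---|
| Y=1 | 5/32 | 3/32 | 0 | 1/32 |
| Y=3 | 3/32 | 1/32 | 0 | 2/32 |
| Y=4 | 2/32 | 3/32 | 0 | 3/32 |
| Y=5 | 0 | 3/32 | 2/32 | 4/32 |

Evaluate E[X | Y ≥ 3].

P(Y ≥ 3) = 23/32.
Summing X·P(X=x,Y=y) over the conditioning event gives 77/16.
E[X | Y ≥ 3] = (77/16) / (23/32) = 154/23.

154/23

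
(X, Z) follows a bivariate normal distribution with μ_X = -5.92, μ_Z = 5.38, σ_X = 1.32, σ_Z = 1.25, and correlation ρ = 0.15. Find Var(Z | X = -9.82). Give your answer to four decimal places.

1.5273

For a bivariate normal, Var(Z | X=x) = σ_Z²(1 − ρ²).
Var(Z | X=-9.82) = (1.25)²·(1 − (0.15)²) = 1.5625·0.9775 = 1.5273.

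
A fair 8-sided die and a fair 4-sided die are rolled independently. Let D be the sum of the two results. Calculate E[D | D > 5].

92/11

P(D > 5) = 11/16.
Σ over the event: 6·1/8 + 7·1/8 + 8·1/8 + 9·1/8 + 10·3/32 + 11·1/16 + 12·1/32 = 23/4.
E[D | D > 5] = (23/4) / (11/16) = 92/11.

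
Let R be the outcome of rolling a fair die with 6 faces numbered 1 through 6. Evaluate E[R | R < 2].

Given R < 2, R is equally likely to be any of {1}.
E[R | R < 2] = (1) / 1 = 1.

1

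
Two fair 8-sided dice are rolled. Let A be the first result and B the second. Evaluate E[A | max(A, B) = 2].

Outcomes with max(A, B) = 2: (1,2), (2,1), (2,2), each with probability 1/64.
E[A | max(A, B) = 2] = (1 + 2 + 2) / 3 = 5/3.

5/3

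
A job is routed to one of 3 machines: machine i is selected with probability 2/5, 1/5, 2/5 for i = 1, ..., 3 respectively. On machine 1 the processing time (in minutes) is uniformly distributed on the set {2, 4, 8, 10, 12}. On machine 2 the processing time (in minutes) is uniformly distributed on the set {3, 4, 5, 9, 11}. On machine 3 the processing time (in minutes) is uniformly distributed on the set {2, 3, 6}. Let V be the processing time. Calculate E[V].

422/75

E[V | machine 1] = (2+4+8+10+12)/5 = 36/5.
E[V | machine 2] = (3+4+5+9+11)/5 = 32/5.
E[V | machine 3] = (2+3+6)/3 = 11/3.
By the law of total expectation,
E[V] = (2/5)·(36/5) + (1/5)·(32/5) + (2/5)·(11/3) = 422/75.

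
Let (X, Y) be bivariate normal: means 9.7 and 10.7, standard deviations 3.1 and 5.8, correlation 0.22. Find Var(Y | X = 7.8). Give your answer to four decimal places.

32.0118

For a bivariate normal, Var(Y | X=x) = σ_Y²(1 − ρ²).
Var(Y | X=7.8) = (5.8)²·(1 − (0.22)²) = 33.64·0.9516 = 32.0118.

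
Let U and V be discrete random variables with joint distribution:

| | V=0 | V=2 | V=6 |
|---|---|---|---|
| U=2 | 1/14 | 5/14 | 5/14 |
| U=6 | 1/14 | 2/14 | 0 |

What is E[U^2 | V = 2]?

P(V = 2) = 1/2.
Summing U^2·P(U=x,V=y) over the conditioning event gives 46/7.
E[U^2 | V = 2] = (46/7) / (1/2) = 92/7.

92/7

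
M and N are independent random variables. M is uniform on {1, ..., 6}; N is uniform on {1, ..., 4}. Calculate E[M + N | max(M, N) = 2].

10/3

Outcomes with max(M, N) = 2: (1,2), (2,1), (2,2), each with probability 1/24.
E[M + N | max(M, N) = 2] = (3 + 3 + 4) / 3 = 10/3.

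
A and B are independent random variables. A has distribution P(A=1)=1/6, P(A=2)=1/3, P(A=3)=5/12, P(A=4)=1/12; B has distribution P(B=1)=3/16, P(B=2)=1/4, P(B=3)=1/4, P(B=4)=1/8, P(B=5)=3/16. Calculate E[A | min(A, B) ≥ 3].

19/6

P(min(A, B) ≥ 3) = 9/32.
Summing A·P(x,y) over outcomes with min(A, B) ≥ 3 gives 57/64.
E[A | min(A, B) ≥ 3] = (57/64) / (9/32) = 19/6.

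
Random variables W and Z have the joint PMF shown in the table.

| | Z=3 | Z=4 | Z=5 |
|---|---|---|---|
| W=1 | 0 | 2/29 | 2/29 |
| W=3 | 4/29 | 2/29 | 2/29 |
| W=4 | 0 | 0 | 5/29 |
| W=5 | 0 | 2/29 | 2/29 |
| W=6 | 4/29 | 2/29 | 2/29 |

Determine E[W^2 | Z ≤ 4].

161/8

P(Z ≤ 4) = 16/29.
Summing W^2·P(W=x,Z=y) over the conditioning event gives 322/29.
E[W^2 | Z ≤ 4] = (322/29) / (16/29) = 161/8.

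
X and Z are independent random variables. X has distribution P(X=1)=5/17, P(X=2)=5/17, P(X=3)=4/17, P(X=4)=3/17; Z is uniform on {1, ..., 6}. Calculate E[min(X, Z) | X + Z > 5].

P(X + Z > 5) = 28/51.
Summing min(X,Z)·P(x,y) over outcomes with X + Z > 5 gives 139/102.
E[min(X, Z) | X + Z > 5] = (139/102) / (28/51) = 139/56.

139/56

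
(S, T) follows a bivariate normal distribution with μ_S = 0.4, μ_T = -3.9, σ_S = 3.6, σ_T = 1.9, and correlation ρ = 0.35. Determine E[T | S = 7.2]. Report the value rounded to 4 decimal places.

E[T | S=x] = μ_T + ρ(σ_T/σ_S)(x − μ_S) for jointly normal variables.
E[T | S=7.2] = -3.9 + (0.35)·(1.9/3.6)·(7.2 − (0.4)) = -3.9 + (0.18472)·(6.8) = -2.6439.

-2.6439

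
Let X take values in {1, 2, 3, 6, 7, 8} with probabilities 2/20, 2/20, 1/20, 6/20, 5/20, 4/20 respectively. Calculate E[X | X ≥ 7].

67/9

P(X ≥ 7) = 9/20.
Σ over the event: 7·1/4 + 8·1/5 = 67/20.
E[X | X ≥ 7] = (67/20) / (9/20) = 67/9.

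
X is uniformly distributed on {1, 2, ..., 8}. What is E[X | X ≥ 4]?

6

Given X ≥ 4, X is equally likely to be any of {4, 5, 6, 7, 8}.
E[X | X ≥ 4] = (4 + 5 + 6 + 7 + 8) / 5 = 6.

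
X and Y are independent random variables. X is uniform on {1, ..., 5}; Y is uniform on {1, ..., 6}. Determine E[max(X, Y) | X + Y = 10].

Outcomes with X + Y = 10: (4,6), (5,5), each with probability 1/30.
E[max(X, Y) | X + Y = 10] = (6 + 5) / 2 = 11/2.

11/2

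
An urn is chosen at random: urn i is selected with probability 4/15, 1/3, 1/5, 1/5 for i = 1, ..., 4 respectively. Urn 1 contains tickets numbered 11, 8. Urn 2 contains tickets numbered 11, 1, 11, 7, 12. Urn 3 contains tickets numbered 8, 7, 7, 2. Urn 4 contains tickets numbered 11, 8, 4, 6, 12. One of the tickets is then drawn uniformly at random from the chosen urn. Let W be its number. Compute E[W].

613/75

E[W | urn 1] = (11+8)/2 = 19/2.
E[W | urn 2] = (11+1+11+7+12)/5 = 42/5.
E[W | urn 3] = (8+7+7+2)/4 = 6.
E[W | urn 4] = (11+8+4+6+12)/5 = 41/5.
By the law of total expectation,
E[W] = (4/15)·(19/2) + (1/3)·(42/5) + (1/5)·(6) + (1/5)·(41/5) = 613/75.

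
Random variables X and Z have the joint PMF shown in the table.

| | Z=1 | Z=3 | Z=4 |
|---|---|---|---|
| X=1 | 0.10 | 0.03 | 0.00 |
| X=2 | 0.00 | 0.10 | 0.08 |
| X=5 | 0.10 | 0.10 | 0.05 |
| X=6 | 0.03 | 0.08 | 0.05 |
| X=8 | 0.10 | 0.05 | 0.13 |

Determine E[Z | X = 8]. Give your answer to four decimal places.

2.7500

P(X = 8) = 0.28.
Σ Z·P over the event = 1·(0.10) + 3·(0.05) + 4·(0.13) = 0.77.
E[Z | X = 8] = (0.77) / (0.28) = 2.7500.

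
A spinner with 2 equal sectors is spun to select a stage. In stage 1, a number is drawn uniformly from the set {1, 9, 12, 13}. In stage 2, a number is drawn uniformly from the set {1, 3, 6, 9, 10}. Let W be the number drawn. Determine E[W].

291/40

E[W | stage 1] = (1+9+12+13)/4 = 35/4.
E[W | stage 2] = (1+3+6+9+10)/5 = 29/5.
E[W] = (1/2)·(35/4) + (1/2)·(29/5) = 291/40.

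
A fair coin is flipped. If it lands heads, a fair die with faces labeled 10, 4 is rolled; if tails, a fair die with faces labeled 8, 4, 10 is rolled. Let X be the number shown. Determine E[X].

43/6

E[X | heads] = (10+4)/2 = 7.
E[X | tails] = (8+4+10)/3 = 22/3.
E[X] = (1/2)·(7) + (1/2)·(22/3) = 43/6.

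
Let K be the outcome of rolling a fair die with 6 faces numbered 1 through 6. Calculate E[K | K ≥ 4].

Given K ≥ 4, K is equally likely to be any of {4, 5, 6}.
E[K | K ≥ 4] = (4 + 5 + 6) / 3 = 5.

5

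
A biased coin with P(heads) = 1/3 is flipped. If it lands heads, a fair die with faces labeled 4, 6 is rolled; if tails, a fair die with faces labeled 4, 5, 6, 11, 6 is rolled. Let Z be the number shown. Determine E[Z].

89/15

E[Z | heads] = (4+6)/2 = 5.
E[Z | tails] = (4+5+6+11+6)/5 = 32/5.
E[Z] = (1/3)·(5) + (2/3)·(32/5) = 89/15.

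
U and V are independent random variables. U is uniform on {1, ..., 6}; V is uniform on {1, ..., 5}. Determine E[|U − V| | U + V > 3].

P(U + V > 3) = 9/10.
Summing |U−V|·P(x,y) over outcomes with U + V > 3 gives 53/30.
E[|U − V| | U + V > 3] = (53/30) / (9/10) = 53/27.

53/27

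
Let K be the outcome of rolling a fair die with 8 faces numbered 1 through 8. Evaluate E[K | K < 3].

Given K < 3, K is equally likely to be any of {1, 2}.
E[K | K < 3] = (1 + 2) / 2 = 3/2.

3/2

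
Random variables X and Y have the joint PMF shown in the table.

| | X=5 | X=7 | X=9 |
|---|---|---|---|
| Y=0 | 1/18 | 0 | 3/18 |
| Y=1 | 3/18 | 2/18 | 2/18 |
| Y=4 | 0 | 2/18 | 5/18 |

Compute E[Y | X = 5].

3/4

P(X = 5) = 2/9.
Summing Y·P(X=x,Y=y) over the conditioning event gives 1/6.
E[Y | X = 5] = (1/6) / (2/9) = 3/4.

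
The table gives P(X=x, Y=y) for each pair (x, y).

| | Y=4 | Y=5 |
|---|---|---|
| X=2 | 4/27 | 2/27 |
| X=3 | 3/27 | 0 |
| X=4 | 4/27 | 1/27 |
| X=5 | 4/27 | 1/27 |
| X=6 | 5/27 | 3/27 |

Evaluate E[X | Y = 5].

P(Y = 5) = 7/27.
Summing X·P(X=x,Y=y) over the conditioning event gives 31/27.
E[X | Y = 5] = (31/27) / (7/27) = 31/7.

31/7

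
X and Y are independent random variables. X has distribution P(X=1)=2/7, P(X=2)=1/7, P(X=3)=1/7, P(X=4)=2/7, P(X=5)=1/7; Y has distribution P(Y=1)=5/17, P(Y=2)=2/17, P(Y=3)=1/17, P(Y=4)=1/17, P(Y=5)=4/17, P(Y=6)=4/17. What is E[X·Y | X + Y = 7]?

144/17

P(X + Y = 7) = 1/7.
Summing XY·P(x,y) over outcomes with X + Y = 7 gives 144/119.
E[X·Y | X + Y = 7] = (144/119) / (1/7) = 144/17.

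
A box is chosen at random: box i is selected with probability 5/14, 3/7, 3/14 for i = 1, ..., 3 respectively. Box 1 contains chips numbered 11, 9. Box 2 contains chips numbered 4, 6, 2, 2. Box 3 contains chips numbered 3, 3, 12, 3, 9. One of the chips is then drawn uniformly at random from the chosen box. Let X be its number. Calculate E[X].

89/14

E[X | box 1] = (11+9)/2 = 10.
E[X | box 2] = (4+6+2+2)/4 = 7/2.
E[X | box 3] = (3+3+12+3+9)/5 = 6.
E[X] = (5/14)·(10) + (3/7)·(7/2) + (3/14)·(6) = 89/14.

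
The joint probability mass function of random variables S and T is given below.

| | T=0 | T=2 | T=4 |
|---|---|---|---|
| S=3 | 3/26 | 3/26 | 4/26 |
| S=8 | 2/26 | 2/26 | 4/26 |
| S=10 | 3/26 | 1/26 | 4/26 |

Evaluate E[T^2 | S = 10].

17/2

P(S = 10) = 4/13.
Σ T^2·P over the event = 0·(3/26) + 4·(1/26) + 16·(4/26) = 34/13.
E[T^2 | S = 10] = (34/13) / (4/13) = 17/2.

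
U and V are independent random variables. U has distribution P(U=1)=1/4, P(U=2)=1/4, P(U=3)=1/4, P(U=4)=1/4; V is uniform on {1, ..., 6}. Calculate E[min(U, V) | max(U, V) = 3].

P(max(U, V) = 3) = 5/24.
Summing min(U,V)·P(x,y) over outcomes with max(U, V) = 3 gives 3/8.
E[min(U, V) | max(U, V) = 3] = (3/8) / (5/24) = 9/5.

9/5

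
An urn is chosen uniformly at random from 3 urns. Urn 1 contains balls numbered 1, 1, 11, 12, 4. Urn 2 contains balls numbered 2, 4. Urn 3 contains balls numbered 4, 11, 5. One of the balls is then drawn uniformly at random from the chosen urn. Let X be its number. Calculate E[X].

E[X | urn 1] = (1+1+11+12+4)/5 = 29/5.
E[X | urn 2] = (2+4)/2 = 3.
E[X | urn 3] = (4+11+5)/3 = 20/3.
E[X] = (1/3)·(29/5) + (1/3)·(3) + (1/3)·(20/3) = 232/45.

232/45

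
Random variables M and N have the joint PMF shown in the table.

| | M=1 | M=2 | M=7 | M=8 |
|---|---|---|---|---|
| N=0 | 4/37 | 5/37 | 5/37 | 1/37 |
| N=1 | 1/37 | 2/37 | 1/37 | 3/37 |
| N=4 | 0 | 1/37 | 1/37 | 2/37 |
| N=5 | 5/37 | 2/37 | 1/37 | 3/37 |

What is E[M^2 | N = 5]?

254/11

P(N = 5) = 11/37.
Σ M^2·P over the event = 1·(5/37) + 4·(2/37) + 49·(1/37) + 64·(3/37) = 254/37.
E[M^2 | N = 5] = (254/37) / (11/37) = 254/11.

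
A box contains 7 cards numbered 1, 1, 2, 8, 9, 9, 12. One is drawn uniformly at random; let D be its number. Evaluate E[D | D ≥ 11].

12

P(D ≥ 11) = 1/7.
Σ over the event: 12·1/7 = 12/7.
E[D | D ≥ 11] = (12/7) / (1/7) = 12.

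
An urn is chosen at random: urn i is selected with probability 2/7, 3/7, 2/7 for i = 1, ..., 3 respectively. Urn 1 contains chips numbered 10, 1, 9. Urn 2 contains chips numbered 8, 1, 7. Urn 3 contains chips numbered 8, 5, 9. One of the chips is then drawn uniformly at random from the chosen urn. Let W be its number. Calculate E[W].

E[W | urn 1] = (10+1+9)/3 = 20/3.
E[W | urn 2] = (8+1+7)/3 = 16/3.
E[W | urn 3] = (8+5+9)/3 = 22/3.
E[W] = (2/7)·(20/3) + (3/7)·(16/3) + (2/7)·(22/3) = 44/7.

44/7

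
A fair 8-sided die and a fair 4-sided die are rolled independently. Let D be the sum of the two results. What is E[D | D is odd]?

P(D is odd) = 1/2.
Σ over the event: 3·1/16 + 5·1/8 + 7·1/8 + 9·1/8 + 11·1/16 = 7/2.
E[D | D is odd] = (7/2) / (1/2) = 7.

7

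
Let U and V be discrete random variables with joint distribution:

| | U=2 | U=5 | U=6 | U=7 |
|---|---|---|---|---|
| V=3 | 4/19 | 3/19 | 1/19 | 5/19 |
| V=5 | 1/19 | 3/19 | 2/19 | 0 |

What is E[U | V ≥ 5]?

P(V ≥ 5) = 6/19.
Σ U·P over the event = 2·(1/19) + 5·(3/19) + 6·(2/19) = 29/19.
E[U | V ≥ 5] = (29/19) / (6/19) = 29/6.

29/6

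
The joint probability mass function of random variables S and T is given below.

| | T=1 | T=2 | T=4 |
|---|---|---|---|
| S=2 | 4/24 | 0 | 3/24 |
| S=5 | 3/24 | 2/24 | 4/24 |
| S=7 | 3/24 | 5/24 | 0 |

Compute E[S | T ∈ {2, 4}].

P(T ∈ {2, 4}) = 7/12.
Σ S·P over the event = 2·(3/24) + 5·(2/24) + 5·(4/24) + 7·(5/24) = 71/24.
E[S | T ∈ {2, 4}] = (71/24) / (7/12) = 71/14.

71/14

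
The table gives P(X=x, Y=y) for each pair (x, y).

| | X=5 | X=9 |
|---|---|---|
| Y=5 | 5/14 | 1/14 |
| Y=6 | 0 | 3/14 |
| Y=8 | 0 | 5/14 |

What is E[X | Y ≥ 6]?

P(Y ≥ 6) = 4/7.
Σ X·P over the event = 9·(3/14) + 9·(5/14) = 36/7.
E[X | Y ≥ 6] = (36/7) / (4/7) = 9.

9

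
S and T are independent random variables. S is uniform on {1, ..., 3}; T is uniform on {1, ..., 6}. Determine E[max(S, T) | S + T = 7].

Outcomes with S + T = 7: (1,6), (2,5), (3,4), each with probability 1/18.
E[max(S, T) | S + T = 7] = (6 + 5 + 4) / 3 = 5.

5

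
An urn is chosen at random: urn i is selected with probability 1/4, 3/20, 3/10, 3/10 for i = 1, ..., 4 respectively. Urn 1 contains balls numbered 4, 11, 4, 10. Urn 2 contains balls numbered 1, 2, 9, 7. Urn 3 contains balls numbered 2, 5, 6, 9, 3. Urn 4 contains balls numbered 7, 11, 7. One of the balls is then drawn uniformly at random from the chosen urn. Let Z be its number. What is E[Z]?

261/40

E[Z | urn 1] = (4+11+4+10)/4 = 29/4.
E[Z | urn 2] = (1+2+9+7)/4 = 19/4.
E[Z | urn 3] = (2+5+6+9+3)/5 = 5.
E[Z | urn 4] = (7+11+7)/3 = 25/3.
E[Z] = (1/4)·(29/4) + (3/20)·(19/4) + (3/10)·(5) + (3/10)·(25/3) = 261/40.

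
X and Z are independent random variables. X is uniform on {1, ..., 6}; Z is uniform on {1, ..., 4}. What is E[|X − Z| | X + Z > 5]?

15/7

P(X + Z > 5) = 7/12.
Summing |X−Z|·P(x,y) over outcomes with X + Z > 5 gives 5/4.
E[|X − Z| | X + Z > 5] = (5/4) / (7/12) = 15/7.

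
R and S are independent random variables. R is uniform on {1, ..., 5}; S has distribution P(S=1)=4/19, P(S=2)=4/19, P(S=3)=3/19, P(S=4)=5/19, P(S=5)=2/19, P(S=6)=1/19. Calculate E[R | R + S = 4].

P(R + S = 4) = 11/95.
Summing R·P(x,y) over outcomes with R + S = 4 gives 23/95.
E[R | R + S = 4] = (23/95) / (11/95) = 23/11.

23/11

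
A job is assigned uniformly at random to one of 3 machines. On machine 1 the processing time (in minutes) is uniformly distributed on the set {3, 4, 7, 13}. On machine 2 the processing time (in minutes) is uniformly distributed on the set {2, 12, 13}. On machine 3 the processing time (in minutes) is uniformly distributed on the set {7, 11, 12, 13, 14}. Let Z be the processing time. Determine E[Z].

181/20

E[Z | machine 1] = (3+4+7+13)/4 = 27/4.
E[Z | machine 2] = (2+12+13)/3 = 9.
E[Z | machine 3] = (7+11+12+13+14)/5 = 57/5.
E[Z] = (1/3)·(27/4) + (1/3)·(9) + (1/3)·(57/5) = 181/20.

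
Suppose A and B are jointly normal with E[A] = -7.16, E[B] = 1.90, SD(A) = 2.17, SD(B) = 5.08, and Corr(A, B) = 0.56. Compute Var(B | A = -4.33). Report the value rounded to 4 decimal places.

For a bivariate normal, Var(B | A=x) = σ_B²(1 − ρ²).
Var(B | A=-4.33) = (5.08)²·(1 − (0.56)²) = 25.8064·0.6864 = 17.7135.

17.7135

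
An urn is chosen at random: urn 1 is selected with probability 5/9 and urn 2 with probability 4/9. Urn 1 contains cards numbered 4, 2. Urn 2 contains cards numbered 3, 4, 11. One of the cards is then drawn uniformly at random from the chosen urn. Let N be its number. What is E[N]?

E[N | urn 1] = (4+2)/2 = 3.
E[N | urn 2] = (3+4+11)/3 = 6.
By the law of total expectation,
E[N] = (5/9)·(3) + (4/9)·(6) = 13/3.

13/3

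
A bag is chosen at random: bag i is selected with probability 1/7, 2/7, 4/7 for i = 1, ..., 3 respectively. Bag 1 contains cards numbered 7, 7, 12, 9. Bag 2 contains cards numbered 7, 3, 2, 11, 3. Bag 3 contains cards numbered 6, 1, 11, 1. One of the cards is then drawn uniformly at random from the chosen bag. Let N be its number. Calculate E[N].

E[N | bag 1] = (7+7+12+9)/4 = 35/4.
E[N | bag 2] = (7+3+2+11+3)/5 = 26/5.
E[N | bag 3] = (6+1+11+1)/4 = 19/4.
By the law of total expectation,
E[N] = (1/7)·(35/4) + (2/7)·(26/5) + (4/7)·(19/4) = 109/20.

109/20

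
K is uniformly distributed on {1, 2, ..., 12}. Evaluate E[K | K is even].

Given K is even, K is equally likely to be any of {2, 4, 6, 8, 10, 12}.
E[K | K is even] = (2 + 4 + 6 + 8 + 10 + 12) / 6 = 7.

7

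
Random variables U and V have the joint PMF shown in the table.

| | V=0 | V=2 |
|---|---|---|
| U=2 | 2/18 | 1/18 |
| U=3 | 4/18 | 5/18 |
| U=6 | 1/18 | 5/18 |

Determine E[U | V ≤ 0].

22/7

P(V ≤ 0) = 7/18.
Σ U·P over the event = 2·(2/18) + 3·(4/18) + 6·(1/18) = 11/9.
E[U | V ≤ 0] = (11/9) / (7/18) = 22/7.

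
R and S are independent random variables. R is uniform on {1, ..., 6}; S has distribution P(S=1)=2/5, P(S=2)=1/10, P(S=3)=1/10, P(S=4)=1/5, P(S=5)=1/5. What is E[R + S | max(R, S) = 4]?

85/14

P(max(R, S) = 4) = 7/30.
Summing (R+S)·P(x,y) over outcomes with max(R, S) = 4 gives 17/12.
E[R + S | max(R, S) = 4] = (17/12) / (7/30) = 85/14.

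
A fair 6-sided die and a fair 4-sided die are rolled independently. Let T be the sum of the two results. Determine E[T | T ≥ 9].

P(T ≥ 9) = 1/8.
Σ over the event: 9·1/12 + 10·1/24 = 7/6.
E[T | T ≥ 9] = (7/6) / (1/8) = 28/3.

28/3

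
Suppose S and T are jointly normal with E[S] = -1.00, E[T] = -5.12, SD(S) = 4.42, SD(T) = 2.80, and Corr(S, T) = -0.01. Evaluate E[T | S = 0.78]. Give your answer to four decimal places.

-5.1313

For a bivariate normal, E[T | S=x] = μ_T + ρ·(σ_T/σ_S)·(x − μ_S).
E[T | S=0.78] = -5.12 + (-0.01)·(2.80/4.42)·(0.78 − (-1.00)) = -5.12 + (-0.0063348)·(1.78) = -5.1313.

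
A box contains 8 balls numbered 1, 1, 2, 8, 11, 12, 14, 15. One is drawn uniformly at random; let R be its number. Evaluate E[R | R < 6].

P(R < 6) = 3/8.
Σ over the event: 1·1/4 + 2·1/8 = 1/2.
E[R | R < 6] = (1/2) / (3/8) = 4/3.

4/3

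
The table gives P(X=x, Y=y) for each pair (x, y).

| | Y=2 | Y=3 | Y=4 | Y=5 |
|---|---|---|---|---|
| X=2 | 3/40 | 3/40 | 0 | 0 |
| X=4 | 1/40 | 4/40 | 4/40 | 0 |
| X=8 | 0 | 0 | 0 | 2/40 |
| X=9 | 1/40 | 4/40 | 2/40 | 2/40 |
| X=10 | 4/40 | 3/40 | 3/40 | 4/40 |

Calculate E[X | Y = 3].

44/7

P(Y = 3) = 7/20.
Σ X·P over the event = 2·(3/40) + 4·(4/40) + 9·(4/40) + 10·(3/40) = 11/5.
E[X | Y = 3] = (11/5) / (7/20) = 44/7.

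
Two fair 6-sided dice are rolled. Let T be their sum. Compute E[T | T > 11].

12

P(T > 11) = 1/36.
Σ over the event: 12·1/36 = 1/3.
E[T | T > 11] = (1/3) / (1/36) = 12.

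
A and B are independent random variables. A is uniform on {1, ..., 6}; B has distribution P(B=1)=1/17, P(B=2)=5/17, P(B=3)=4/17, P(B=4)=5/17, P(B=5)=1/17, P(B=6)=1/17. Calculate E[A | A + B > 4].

332/85

P(A + B > 4) = 5/6.
Summing A·P(x,y) over outcomes with A + B > 4 gives 166/51.
E[A | A + B > 4] = (166/51) / (5/6) = 332/85.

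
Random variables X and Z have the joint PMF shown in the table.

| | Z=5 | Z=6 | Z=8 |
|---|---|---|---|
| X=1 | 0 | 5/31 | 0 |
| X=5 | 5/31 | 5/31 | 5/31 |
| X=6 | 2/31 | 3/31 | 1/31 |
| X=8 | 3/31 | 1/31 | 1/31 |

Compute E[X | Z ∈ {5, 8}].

100/17

P(Z ∈ {5, 8}) = 17/31.
Σ X·P over the event = 5·(5/31) + 5·(5/31) + 6·(2/31) + 6·(1/31) + 8·(3/31) + 8·(1/31) = 100/31.
E[X | Z ∈ {5, 8}] = (100/31) / (17/31) = 100/17.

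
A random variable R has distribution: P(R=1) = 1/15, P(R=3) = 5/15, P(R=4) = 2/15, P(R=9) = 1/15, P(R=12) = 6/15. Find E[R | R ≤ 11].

11/3

P(R ≤ 11) = 3/5.
Σ over the event: 1·1/15 + 3·1/3 + 4·2/15 + 9·1/15 = 11/5.
E[R | R ≤ 11] = (11/5) / (3/5) = 11/3.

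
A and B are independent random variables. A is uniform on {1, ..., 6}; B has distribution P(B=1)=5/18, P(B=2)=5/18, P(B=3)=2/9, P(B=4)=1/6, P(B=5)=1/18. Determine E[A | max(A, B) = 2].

P(max(A, B) = 2) = 5/36.
Summing A·P(x,y) over outcomes with max(A, B) = 2 gives 25/108.
E[A | max(A, B) = 2] = (25/108) / (5/36) = 5/3.

5/3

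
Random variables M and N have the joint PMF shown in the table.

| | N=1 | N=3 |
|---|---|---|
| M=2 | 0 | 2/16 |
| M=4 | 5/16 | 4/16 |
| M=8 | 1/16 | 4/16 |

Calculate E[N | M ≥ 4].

P(M ≥ 4) = 7/8.
Summing N·P(M=x,N=y) over the conditioning event gives 15/8.
E[N | M ≥ 4] = (15/8) / (7/8) = 15/7.

15/7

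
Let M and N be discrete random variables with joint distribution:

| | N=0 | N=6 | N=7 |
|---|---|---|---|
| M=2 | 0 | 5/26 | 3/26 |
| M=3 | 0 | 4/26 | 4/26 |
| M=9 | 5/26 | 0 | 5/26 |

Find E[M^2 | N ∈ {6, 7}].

509/21

P(N ∈ {6, 7}) = 21/26.
Σ M^2·P over the event = 4·(5/26) + 4·(3/26) + 9·(4/26) + 9·(4/26) + 81·(5/26) = 509/26.
E[M^2 | N ∈ {6, 7}] = (509/26) / (21/26) = 509/21.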